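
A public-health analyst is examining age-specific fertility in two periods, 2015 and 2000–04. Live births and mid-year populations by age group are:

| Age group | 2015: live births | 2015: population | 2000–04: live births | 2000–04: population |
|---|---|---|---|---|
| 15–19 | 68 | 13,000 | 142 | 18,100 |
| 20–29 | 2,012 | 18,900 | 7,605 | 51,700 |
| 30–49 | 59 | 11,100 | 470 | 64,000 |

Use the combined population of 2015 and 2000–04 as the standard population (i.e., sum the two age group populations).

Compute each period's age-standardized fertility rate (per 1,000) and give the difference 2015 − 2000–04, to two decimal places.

-17.55

Age-specific rates per 1,000 for 2015: 5.231, 106.455, 5.315.
For 2000–04: 7.845, 147.099, 7.344.
Combined standard total = 176,800; weights = 0.1759, 0.3993, 0.4248.
2015: 0.1759×5.231 + 0.3993×106.455 + 0.4248×5.315 = 45.6877 per 1,000.
2000–04: 0.1759×7.845 + 0.3993×147.099 + 0.4248×7.344 = 63.2391 per 1,000.
Difference = 45.6877 − 63.2391 = -17.5514.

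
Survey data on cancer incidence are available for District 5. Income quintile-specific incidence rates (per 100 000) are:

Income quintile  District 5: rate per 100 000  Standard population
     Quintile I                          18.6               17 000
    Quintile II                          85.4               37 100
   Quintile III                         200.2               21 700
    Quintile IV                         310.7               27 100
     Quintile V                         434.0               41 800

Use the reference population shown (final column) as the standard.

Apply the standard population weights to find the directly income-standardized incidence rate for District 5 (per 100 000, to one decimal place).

Standard total = 144 700; weights = 0.1175, 0.2564, 0.1500, 0.1873, 0.2889.
Standardized rate: 0.1175×18.6 + 0.2564×85.4 + 0.1500×200.2 + 0.1873×310.7 + 0.2889×434.0 = 237.6645 per 100 000.

237.7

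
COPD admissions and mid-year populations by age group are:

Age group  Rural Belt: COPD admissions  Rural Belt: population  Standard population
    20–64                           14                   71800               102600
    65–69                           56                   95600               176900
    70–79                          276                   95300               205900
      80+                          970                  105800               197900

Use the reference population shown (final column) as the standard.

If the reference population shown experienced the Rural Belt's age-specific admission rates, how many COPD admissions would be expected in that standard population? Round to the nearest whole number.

2534

Age-specific rates per 10000 for the Rural Belt: 1.95, 5.86, 28.96, 91.68.
Expected COPD admissions = Σ (standard pop × age-specific rate ÷ 10000)
= 102600×1.95/10000 + 176900×5.86/10000 + 205900×28.96/10000 + 197900×91.68/10000
= 20.01 + 103.62 + 596.31 + 1814.40 = 2534.33.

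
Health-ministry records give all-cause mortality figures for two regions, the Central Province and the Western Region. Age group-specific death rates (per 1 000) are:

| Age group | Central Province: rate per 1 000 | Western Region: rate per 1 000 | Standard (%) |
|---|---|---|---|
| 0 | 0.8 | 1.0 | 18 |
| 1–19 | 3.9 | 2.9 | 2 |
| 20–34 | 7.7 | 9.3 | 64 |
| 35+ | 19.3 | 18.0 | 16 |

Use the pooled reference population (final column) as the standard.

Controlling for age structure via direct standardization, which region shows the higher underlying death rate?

Western Region

Standard weights: 0.18, 0.02, 0.64, 0.16.
The Central Province: 0.1800×0.8 + 0.0200×3.9 + 0.6400×7.7 + 0.1600×19.3 = 8.2380 per 1 000.
The Western Region: 0.1800×1.0 + 0.0200×2.9 + 0.6400×9.3 + 0.1600×18.0 = 9.0700 per 1 000.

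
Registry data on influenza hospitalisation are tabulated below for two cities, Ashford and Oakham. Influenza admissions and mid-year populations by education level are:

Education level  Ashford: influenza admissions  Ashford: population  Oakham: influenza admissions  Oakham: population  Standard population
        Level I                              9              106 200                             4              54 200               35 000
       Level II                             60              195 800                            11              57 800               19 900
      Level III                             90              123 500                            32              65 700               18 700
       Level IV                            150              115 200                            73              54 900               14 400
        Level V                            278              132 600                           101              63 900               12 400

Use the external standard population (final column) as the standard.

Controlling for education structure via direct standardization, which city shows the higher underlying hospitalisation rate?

Education-specific rates per 100 000 for Ashford: 8.47, 30.64, 72.87, 130.21, 209.65.
For Oakham: 7.38, 19.03, 48.71, 132.97, 158.06.
Standard total = 100 400; weights = 0.3486, 0.1982, 0.1863, 0.1434, 0.1235.
Ashford: 0.3486×8.47 + 0.1982×30.64 + 0.1863×72.87 + 0.1434×130.21 + 0.1235×209.65 = 67.1700 per 100 000.
Oakham: 0.3486×7.38 + 0.1982×19.03 + 0.1863×48.71 + 0.1434×132.97 + 0.1235×158.06 = 54.0092 per 100 000.

Ashford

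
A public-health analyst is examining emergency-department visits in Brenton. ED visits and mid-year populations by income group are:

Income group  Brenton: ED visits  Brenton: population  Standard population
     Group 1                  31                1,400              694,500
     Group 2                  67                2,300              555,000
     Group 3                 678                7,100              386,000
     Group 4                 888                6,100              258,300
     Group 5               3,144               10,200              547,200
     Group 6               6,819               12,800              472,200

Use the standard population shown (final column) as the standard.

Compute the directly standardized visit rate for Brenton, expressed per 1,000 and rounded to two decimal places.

Income-specific rates per 1,000 for Brenton: 22.143, 29.130, 95.493, 145.574, 308.235, 532.734.
Standard total = 2,913,200; weights = 0.2384, 0.1905, 0.1325, 0.0887, 0.1878, 0.1621.
Standardized rate: 0.2384×22.143 + 0.1905×29.130 + 0.1325×95.493 + 0.0887×145.574 + 0.1878×308.235 + 0.1621×532.734 = 180.6368 per 1,000.

180.64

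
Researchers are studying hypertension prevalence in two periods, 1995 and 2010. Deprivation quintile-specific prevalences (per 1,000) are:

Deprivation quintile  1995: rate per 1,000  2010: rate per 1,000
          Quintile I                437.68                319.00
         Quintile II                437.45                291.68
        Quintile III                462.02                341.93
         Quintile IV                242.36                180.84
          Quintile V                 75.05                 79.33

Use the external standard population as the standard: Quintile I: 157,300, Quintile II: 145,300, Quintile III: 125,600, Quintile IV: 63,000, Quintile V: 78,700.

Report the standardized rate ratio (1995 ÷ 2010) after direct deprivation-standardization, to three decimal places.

1.382

Standard total = 569,900; weights = 0.2760, 0.2550, 0.2204, 0.1105, 0.1381.
1995: 0.2760×437.68 + 0.2550×437.45 + 0.2204×462.02 + 0.1105×242.36 + 0.1381×75.05 = 371.3167 per 1,000.
2010: 0.2760×319.00 + 0.2550×291.68 + 0.2204×341.93 + 0.1105×180.84 + 0.1381×79.33 = 268.7180 per 1,000.
Ratio = 371.3167 ÷ 268.7180 = 1.38181.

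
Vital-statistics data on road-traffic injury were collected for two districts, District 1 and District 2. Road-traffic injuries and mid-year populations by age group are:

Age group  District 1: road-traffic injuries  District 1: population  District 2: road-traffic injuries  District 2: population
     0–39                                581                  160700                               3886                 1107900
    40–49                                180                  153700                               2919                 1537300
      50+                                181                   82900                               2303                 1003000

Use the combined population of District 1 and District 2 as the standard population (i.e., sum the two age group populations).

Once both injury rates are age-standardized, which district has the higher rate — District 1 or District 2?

District 2

Age-specific rates per 100000 for District 1: 361.54, 117.11, 218.34.
For District 2: 350.75, 189.88, 229.61.
Combined standard total = 4045500; weights = 0.3136, 0.4180, 0.2684.
District 1: 0.3136×361.54 + 0.4180×117.11 + 0.2684×218.34 = 220.9317 per 100000.
District 2: 0.3136×350.75 + 0.4180×189.88 + 0.2684×229.61 = 250.9913 per 100000.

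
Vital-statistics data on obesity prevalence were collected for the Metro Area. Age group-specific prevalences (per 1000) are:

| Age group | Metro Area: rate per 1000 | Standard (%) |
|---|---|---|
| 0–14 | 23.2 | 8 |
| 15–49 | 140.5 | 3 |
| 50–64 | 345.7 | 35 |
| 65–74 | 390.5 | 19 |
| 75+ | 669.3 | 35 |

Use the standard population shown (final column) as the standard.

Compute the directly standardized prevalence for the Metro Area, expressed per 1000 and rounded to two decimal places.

435.52

Standard weights: 0.08, 0.03, 0.35, 0.19, 0.35.
Standardized rate: 0.0800×23.2 + 0.0300×140.5 + 0.3500×345.7 + 0.1900×390.5 + 0.3500×669.3 = 435.5160 per 1000.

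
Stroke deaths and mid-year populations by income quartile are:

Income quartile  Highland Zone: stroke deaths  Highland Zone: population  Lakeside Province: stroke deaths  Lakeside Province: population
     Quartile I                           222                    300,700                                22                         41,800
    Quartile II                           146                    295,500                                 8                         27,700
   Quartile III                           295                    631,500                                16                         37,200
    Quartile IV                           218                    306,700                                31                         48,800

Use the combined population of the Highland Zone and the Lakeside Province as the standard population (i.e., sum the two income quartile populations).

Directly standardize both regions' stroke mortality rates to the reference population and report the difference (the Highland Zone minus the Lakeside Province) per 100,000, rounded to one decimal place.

11.3

Income-specific rates per 100,000 for the Highland Zone: 73.83, 49.41, 46.71, 71.08.
For the Lakeside Province: 52.63, 28.88, 43.01, 63.52.
Combined standard total = 1,689,900; weights = 0.2027, 0.1913, 0.3957, 0.2104.
The Highland Zone: 0.2027×73.83 + 0.1913×49.41 + 0.3957×46.71 + 0.2104×71.08 = 57.8502 per 100,000.
The Lakeside Province: 0.2027×52.63 + 0.1913×28.88 + 0.3957×43.01 + 0.2104×63.52 = 46.5737 per 100,000.
Difference = 57.8502 − 46.5737 = 11.2765.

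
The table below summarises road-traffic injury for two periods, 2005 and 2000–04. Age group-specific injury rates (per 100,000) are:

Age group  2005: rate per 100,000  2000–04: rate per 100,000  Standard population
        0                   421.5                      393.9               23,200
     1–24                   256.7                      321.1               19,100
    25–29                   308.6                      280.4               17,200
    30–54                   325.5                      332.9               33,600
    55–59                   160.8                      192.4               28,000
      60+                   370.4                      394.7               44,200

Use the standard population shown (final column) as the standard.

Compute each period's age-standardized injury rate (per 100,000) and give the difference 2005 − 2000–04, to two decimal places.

Standard total = 165,300; weights = 0.1404, 0.1155, 0.1041, 0.2033, 0.1694, 0.2674.
2005: 0.1404×421.5 + 0.1155×256.7 + 0.1041×308.6 + 0.2033×325.5 + 0.1694×160.8 + 0.2674×370.4 = 313.3731 per 100,000.
2000–04: 0.1404×393.9 + 0.1155×321.1 + 0.1041×280.4 + 0.2033×332.9 + 0.1694×192.4 + 0.2674×394.7 = 327.3609 per 100,000.
Difference = 313.3731 − 327.3609 = -13.9878.

-13.99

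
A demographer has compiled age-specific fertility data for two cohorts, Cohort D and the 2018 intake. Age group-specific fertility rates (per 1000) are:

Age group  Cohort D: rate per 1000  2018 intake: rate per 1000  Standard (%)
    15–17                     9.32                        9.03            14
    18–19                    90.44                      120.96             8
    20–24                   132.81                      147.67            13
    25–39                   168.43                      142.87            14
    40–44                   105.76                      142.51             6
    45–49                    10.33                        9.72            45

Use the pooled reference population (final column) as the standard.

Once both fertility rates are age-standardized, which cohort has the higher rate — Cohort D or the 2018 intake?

2018 intake

Standard weights: 0.14, 0.08, 0.13, 0.14, 0.06, 0.45.
Cohort D: 0.1400×9.32 + 0.0800×90.44 + 0.1300×132.81 + 0.1400×168.43 + 0.0600×105.76 + 0.4500×10.33 = 60.3796 per 1000.
The 2018 intake: 0.1400×9.03 + 0.0800×120.96 + 0.1300×147.67 + 0.1400×142.87 + 0.0600×142.51 + 0.4500×9.72 = 63.0645 per 1000.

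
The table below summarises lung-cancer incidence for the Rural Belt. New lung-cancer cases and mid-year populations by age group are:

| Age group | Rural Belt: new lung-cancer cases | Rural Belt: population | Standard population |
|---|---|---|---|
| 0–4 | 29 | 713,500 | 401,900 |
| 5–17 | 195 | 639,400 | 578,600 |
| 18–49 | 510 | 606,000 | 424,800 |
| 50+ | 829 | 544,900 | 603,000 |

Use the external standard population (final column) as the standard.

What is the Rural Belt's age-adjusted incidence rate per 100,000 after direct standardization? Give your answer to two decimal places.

73.08

Age-specific rates per 100,000 for the Rural Belt: 4.06, 30.50, 84.16, 152.14.
Standard total = 2,008,300; weights = 0.2001, 0.2881, 0.2115, 0.3003.
Standardized rate: 0.2001×4.06 + 0.2881×30.50 + 0.2115×84.16 + 0.3003×152.14 = 73.0812 per 100,000.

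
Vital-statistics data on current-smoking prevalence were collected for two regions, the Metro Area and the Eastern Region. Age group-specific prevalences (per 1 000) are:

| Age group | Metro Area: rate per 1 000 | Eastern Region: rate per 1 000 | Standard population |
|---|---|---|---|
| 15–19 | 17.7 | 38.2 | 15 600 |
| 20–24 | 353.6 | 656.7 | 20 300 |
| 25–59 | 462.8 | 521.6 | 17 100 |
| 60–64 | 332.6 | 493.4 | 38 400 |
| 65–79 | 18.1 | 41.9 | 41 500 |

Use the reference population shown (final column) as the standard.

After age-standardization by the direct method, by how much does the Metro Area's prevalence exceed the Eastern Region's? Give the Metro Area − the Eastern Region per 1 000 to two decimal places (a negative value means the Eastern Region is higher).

Standard total = 132 900; weights = 0.1174, 0.1527, 0.1287, 0.2889, 0.3123.
The Metro Area: 0.1174×17.7 + 0.1527×353.6 + 0.1287×462.8 + 0.2889×332.6 + 0.3123×18.1 = 217.3895 per 1 000.
The Eastern Region: 0.1174×38.2 + 0.1527×656.7 + 0.1287×521.6 + 0.2889×493.4 + 0.3123×41.9 = 327.5523 per 1 000.
Difference = 217.3895 − 327.5523 = -110.1628.

-110.16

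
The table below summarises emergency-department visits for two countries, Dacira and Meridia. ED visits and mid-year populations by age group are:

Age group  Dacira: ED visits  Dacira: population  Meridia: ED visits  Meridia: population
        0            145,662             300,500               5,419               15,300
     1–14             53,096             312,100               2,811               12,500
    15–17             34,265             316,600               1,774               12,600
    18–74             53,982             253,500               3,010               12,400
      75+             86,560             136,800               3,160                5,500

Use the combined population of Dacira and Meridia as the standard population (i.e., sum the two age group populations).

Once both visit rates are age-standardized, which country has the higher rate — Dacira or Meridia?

Dacira

Age-specific rates per 1,000 for Dacira: 484.732, 170.125, 108.228, 212.947, 632.749.
For Meridia: 354.183, 224.880, 140.794, 242.742, 574.545.
Combined standard total = 1,377,800; weights = 0.2292, 0.2356, 0.2389, 0.1930, 0.1033.
Dacira: 0.2292×484.732 + 0.2356×170.125 + 0.2389×108.228 + 0.1930×212.947 + 0.1033×632.749 = 283.4898 per 1,000.
Meridia: 0.2292×354.183 + 0.2356×224.880 + 0.2389×140.794 + 0.1930×242.742 + 0.1033×574.545 = 273.9869 per 1,000.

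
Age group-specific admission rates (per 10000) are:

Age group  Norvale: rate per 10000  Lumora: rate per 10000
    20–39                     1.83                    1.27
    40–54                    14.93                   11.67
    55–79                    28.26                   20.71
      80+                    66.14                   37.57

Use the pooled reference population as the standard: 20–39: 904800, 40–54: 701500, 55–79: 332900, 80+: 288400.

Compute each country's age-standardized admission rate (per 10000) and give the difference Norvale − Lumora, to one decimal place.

6.1

Standard total = 2227600; weights = 0.4062, 0.3149, 0.1494, 0.1295.
Norvale: 0.4062×1.83 + 0.3149×14.93 + 0.1494×28.26 + 0.1295×66.14 = 18.2311 per 10000.
Lumora: 0.4062×1.27 + 0.3149×11.67 + 0.1494×20.71 + 0.1295×37.57 = 12.1499 per 10000.
Difference = 18.2311 − 12.1499 = 6.0812.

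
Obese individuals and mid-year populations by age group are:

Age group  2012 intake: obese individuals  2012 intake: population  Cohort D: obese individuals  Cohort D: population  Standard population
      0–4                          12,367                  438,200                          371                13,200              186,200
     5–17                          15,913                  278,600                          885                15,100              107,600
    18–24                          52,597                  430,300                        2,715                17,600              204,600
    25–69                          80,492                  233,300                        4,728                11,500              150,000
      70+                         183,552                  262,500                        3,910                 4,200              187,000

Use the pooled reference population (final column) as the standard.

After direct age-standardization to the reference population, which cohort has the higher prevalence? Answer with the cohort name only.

Age-specific rates per 1,000 for the 2012 intake: 28.222, 57.118, 122.233, 345.015, 699.246.
For Cohort D: 28.106, 58.609, 154.261, 411.130, 930.952.
Standard total = 835,400; weights = 0.2229, 0.1288, 0.2449, 0.1796, 0.2238.
The 2012 intake: 0.2229×28.222 + 0.1288×57.118 + 0.2449×122.233 + 0.1796×345.015 + 0.2238×699.246 = 262.0553 per 1,000.
Cohort D: 0.2229×28.106 + 0.1288×58.609 + 0.2449×154.261 + 0.1796×411.130 + 0.2238×930.952 = 333.8033 per 1,000.
The crude rates (209.95 vs 204.69) would put the 2012 intake higher, but that reflects its age composition; once standardized to a common age structure, Cohort D has the higher underlying rate.

Cohort D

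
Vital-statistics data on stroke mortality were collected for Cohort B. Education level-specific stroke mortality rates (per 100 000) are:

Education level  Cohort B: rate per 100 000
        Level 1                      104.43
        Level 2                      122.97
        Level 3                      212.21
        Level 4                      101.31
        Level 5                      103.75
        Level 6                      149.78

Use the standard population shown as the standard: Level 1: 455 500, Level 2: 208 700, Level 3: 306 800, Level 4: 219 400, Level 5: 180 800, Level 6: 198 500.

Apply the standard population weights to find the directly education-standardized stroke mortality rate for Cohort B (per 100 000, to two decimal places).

133.18

Standard total = 1 569 700; weights = 0.2902, 0.1330, 0.1955, 0.1398, 0.1152, 0.1265.
Standardized rate: 0.2902×104.43 + 0.1330×122.97 + 0.1955×212.21 + 0.1398×101.31 + 0.1152×103.75 + 0.1265×149.78 = 133.1812 per 100 000.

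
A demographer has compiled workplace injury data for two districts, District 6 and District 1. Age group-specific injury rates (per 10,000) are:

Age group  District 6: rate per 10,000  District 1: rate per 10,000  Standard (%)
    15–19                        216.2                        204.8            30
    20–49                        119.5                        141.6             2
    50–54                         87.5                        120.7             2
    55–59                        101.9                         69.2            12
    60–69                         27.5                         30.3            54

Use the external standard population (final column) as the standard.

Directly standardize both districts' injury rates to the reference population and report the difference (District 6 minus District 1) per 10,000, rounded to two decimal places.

4.73

Standard weights: 0.30, 0.02, 0.02, 0.12, 0.54.
District 6: 0.3000×216.2 + 0.0200×119.5 + 0.0200×87.5 + 0.1200×101.9 + 0.5400×27.5 = 96.0780 per 10,000.
District 1: 0.3000×204.8 + 0.0200×141.6 + 0.0200×120.7 + 0.1200×69.2 + 0.5400×30.3 = 91.3520 per 10,000.
Difference = 96.0780 − 91.3520 = 4.7260.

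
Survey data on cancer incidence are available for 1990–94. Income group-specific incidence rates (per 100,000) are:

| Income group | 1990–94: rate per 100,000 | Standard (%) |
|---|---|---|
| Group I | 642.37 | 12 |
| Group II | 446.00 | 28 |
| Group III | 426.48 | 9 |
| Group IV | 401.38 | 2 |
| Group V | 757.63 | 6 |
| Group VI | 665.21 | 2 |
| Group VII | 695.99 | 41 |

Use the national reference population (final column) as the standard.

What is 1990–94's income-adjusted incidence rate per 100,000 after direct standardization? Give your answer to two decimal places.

Standard weights: 0.12, 0.28, 0.09, 0.02, 0.06, 0.02, 0.41.
Standardized rate: 0.1200×642.37 + 0.2800×446.00 + 0.0900×426.48 + 0.0200×401.38 + 0.0600×757.63 + 0.0200×665.21 + 0.4100×695.99 = 592.4931 per 100,000.

592.49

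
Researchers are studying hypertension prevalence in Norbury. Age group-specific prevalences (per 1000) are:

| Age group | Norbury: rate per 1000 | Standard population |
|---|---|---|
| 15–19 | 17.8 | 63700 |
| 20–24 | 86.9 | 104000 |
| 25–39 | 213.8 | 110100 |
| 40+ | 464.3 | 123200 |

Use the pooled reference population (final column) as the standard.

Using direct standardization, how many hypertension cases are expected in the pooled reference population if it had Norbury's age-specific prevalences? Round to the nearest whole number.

90913

Expected hypertension cases = Σ (standard pop × age-specific rate ÷ 1000)
= 63700×17.8/1000 + 104000×86.9/1000 + 110100×213.8/1000 + 123200×464.3/1000
= 1133.86 + 9037.60 + 23539.38 + 57201.76 = 90912.60.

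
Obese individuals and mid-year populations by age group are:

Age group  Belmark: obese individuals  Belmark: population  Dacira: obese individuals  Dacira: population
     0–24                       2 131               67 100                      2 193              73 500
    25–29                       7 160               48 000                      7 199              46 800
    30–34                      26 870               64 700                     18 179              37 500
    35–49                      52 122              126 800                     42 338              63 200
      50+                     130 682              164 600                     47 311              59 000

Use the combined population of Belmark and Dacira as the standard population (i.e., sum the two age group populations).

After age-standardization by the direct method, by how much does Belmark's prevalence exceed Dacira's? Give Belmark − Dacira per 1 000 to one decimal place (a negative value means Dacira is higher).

Age-specific rates per 1 000 for Belmark: 31.759, 149.167, 415.301, 411.057, 793.937.
For Dacira: 29.837, 153.825, 484.773, 669.905, 801.881.
Combined standard total = 751 200; weights = 0.1872, 0.1262, 0.1360, 0.2529, 0.2977.
Belmark: 0.1872×31.759 + 0.1262×149.167 + 0.1360×415.301 + 0.2529×411.057 + 0.2977×793.937 = 421.5590 per 1 000.
Dacira: 0.1872×29.837 + 0.1262×153.825 + 0.1360×484.773 + 0.2529×669.905 + 0.2977×801.881 = 499.0736 per 1 000.
Difference = 421.5590 − 499.0736 = -77.5146.

-77.5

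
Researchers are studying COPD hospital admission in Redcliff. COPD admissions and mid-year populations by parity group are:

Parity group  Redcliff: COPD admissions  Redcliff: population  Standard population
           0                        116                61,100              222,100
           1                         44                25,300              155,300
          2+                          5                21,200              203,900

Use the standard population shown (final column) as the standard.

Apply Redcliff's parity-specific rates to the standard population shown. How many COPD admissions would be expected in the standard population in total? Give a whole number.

Parity-specific rates per 10,000 for Redcliff: 18.99, 17.39, 2.36.
Expected COPD admissions = Σ (standard pop × parity-specific rate ÷ 10,000)
= 222,100×18.99/10,000 + 155,300×17.39/10,000 + 203,900×2.36/10,000
= 421.66 + 270.09 + 48.09 = 739.84.

740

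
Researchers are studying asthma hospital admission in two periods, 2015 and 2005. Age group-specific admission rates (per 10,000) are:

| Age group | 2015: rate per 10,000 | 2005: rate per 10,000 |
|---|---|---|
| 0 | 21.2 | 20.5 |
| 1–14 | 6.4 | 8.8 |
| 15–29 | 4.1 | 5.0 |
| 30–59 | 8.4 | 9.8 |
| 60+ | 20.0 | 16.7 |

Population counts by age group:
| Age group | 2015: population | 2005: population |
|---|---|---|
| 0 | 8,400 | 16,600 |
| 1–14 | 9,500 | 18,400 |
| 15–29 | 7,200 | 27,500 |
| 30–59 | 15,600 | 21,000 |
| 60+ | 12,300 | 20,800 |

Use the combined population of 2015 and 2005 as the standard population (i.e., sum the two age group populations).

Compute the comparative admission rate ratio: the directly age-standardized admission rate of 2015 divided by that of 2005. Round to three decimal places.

Combined standard total = 157,300; weights = 0.1589, 0.1774, 0.2206, 0.2327, 0.2104.
2015: 0.1589×21.2 + 0.1774×6.4 + 0.2206×4.1 + 0.2327×8.4 + 0.2104×20.0 = 11.5720 per 10,000.
2005: 0.1589×20.5 + 0.1774×8.8 + 0.2206×5.0 + 0.2327×9.8 + 0.2104×16.7 = 11.7163 per 10,000.
Ratio = 11.5720 ÷ 11.7163 = 0.98768.

0.988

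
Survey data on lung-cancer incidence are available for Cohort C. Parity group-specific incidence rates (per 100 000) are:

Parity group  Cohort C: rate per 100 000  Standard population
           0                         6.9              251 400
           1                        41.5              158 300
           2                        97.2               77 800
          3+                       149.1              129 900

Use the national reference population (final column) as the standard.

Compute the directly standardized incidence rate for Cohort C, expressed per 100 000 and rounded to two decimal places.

Standard total = 617 400; weights = 0.4072, 0.2564, 0.1260, 0.2104.
Standardized rate: 0.4072×6.9 + 0.2564×41.5 + 0.1260×97.2 + 0.2104×149.1 = 57.0689 per 100 000.

57.07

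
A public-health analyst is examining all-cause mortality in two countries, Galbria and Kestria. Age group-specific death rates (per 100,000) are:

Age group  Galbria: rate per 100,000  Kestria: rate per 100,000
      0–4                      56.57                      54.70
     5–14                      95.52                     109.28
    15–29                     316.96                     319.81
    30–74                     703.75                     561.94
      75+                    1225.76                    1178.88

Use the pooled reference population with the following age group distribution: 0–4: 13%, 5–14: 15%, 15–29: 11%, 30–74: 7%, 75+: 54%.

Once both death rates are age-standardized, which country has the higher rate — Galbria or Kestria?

Galbria

Standard weights: 0.13, 0.15, 0.11, 0.07, 0.54.
Galbria: 0.1300×56.57 + 0.1500×95.52 + 0.1100×316.96 + 0.0700×703.75 + 0.5400×1225.76 = 767.7206 per 100,000.
Kestria: 0.1300×54.70 + 0.1500×109.28 + 0.1100×319.81 + 0.0700×561.94 + 0.5400×1178.88 = 734.6131 per 100,000.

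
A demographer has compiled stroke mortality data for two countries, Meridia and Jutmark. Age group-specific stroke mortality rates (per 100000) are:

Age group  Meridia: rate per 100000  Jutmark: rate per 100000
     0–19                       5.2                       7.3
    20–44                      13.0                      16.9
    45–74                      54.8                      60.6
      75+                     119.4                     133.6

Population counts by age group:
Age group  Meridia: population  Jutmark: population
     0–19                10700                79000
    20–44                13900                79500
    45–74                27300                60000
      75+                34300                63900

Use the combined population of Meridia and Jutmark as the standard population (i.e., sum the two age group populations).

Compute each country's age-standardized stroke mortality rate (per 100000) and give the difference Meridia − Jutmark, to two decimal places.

-6.66

Combined standard total = 368600; weights = 0.2434, 0.2534, 0.2368, 0.2664.
Meridia: 0.2434×5.2 + 0.2534×13.0 + 0.2368×54.8 + 0.2664×119.4 = 49.3482 per 100000.
Jutmark: 0.2434×7.3 + 0.2534×16.9 + 0.2368×60.6 + 0.2664×133.6 = 56.0043 per 100000.
Difference = 49.3482 − 56.0043 = -6.6560.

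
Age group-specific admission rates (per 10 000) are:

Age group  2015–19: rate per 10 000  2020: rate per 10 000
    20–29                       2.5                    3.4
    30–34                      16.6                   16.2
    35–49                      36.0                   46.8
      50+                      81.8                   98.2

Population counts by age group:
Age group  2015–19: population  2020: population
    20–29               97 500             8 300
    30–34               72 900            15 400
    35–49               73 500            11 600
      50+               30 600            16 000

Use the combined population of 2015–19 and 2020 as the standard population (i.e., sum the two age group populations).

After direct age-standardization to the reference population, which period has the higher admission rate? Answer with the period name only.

Combined standard total = 325 800; weights = 0.3247, 0.2710, 0.2612, 0.1430.
2015–19: 0.3247×2.5 + 0.2710×16.6 + 0.2612×36.0 + 0.1430×81.8 = 26.4142 per 10 000.
2020: 0.3247×3.4 + 0.2710×16.2 + 0.2612×46.8 + 0.1430×98.2 = 31.7648 per 10 000.

2020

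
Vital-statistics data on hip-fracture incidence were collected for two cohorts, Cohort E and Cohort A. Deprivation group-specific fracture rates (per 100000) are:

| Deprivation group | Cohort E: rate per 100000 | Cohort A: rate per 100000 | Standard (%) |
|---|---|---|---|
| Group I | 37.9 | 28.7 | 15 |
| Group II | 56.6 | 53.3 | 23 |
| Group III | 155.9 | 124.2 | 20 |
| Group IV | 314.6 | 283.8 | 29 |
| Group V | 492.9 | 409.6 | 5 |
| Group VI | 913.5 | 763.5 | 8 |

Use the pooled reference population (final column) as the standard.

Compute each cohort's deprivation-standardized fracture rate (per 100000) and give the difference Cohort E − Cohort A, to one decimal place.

33.6

Standard weights: 0.15, 0.23, 0.20, 0.29, 0.05, 0.08.
Cohort E: 0.1500×37.9 + 0.2300×56.6 + 0.2000×155.9 + 0.2900×314.6 + 0.0500×492.9 + 0.0800×913.5 = 238.8420 per 100000.
Cohort A: 0.1500×28.7 + 0.2300×53.3 + 0.2000×124.2 + 0.2900×283.8 + 0.0500×409.6 + 0.0800×763.5 = 205.2660 per 100000.
Difference = 238.8420 − 205.2660 = 33.5760.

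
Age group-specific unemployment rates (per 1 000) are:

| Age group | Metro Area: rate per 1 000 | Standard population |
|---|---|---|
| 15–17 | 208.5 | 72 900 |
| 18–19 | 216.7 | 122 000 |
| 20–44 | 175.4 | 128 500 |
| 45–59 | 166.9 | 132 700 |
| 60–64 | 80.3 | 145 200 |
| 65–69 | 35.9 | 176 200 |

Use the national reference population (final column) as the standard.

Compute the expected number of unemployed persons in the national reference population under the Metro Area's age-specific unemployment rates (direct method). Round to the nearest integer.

Expected unemployed persons = Σ (standard pop × age-specific rate ÷ 1 000)
= 72 900×208.5/1 000 + 122 000×216.7/1 000 + 128 500×175.4/1 000 + 132 700×166.9/1 000 + 145 200×80.3/1 000 + 176 200×35.9/1 000
= 15199.65 + 26437.40 + 22538.90 + 22147.63 + 11659.56 + 6325.58 = 104308.72.

104309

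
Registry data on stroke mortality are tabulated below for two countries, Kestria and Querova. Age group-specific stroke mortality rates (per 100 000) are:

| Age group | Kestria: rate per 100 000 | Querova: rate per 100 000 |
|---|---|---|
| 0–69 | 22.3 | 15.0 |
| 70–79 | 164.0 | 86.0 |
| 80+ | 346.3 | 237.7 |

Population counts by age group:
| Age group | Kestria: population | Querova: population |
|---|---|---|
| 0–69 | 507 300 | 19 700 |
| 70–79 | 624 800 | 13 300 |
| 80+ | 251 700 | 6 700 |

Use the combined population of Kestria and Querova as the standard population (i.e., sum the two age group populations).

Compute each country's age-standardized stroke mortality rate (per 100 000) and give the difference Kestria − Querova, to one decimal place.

Combined standard total = 1 423 500; weights = 0.3702, 0.4483, 0.1815.
Kestria: 0.3702×22.3 + 0.4483×164.0 + 0.1815×346.3 = 144.6325 per 100 000.
Querova: 0.3702×15.0 + 0.4483×86.0 + 0.1815×237.7 = 87.2520 per 100 000.
Difference = 144.6325 − 87.2520 = 57.3805.

57.4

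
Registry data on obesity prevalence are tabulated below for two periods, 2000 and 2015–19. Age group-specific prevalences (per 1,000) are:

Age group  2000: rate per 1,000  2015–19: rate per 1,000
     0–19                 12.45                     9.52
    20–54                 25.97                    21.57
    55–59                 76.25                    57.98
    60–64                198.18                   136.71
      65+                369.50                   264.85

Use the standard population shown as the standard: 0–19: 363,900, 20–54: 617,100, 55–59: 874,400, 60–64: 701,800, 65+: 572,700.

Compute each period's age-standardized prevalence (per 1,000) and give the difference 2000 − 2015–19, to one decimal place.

39.2

Standard total = 3,129,900; weights = 0.1163, 0.1972, 0.2794, 0.2242, 0.1830.
2000: 0.1163×12.45 + 0.1972×25.97 + 0.2794×76.25 + 0.2242×198.18 + 0.1830×369.50 = 139.9166 per 1,000.
2015–19: 0.1163×9.52 + 0.1972×21.57 + 0.2794×57.98 + 0.2242×136.71 + 0.1830×264.85 = 100.6727 per 1,000.
Difference = 139.9166 − 100.6727 = 39.2439.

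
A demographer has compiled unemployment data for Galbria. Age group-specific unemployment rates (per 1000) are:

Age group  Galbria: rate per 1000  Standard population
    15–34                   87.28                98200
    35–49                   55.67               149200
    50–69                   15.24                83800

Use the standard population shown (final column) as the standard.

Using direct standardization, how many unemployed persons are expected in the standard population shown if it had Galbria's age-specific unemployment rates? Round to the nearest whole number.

18154

Expected unemployed persons = Σ (standard pop × age-specific rate ÷ 1000)
= 98200×87.28/1000 + 149200×55.67/1000 + 83800×15.24/1000
= 8570.90 + 8305.96 + 1277.11 = 18153.97.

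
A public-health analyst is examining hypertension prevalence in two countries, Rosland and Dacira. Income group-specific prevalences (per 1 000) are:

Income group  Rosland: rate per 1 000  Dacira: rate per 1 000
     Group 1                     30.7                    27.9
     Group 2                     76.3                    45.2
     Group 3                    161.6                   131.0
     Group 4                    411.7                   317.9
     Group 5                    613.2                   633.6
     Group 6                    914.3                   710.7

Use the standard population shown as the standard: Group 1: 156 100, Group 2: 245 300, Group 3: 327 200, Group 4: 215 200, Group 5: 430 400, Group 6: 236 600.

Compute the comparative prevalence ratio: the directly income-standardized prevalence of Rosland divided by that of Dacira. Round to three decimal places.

Standard total = 1 610 800; weights = 0.0969, 0.1523, 0.2031, 0.1336, 0.2672, 0.1469.
Rosland: 0.0969×30.7 + 0.1523×76.3 + 0.2031×161.6 + 0.1336×411.7 + 0.2672×613.2 + 0.1469×914.3 = 400.5629 per 1 000.
Dacira: 0.0969×27.9 + 0.1523×45.2 + 0.2031×131.0 + 0.1336×317.9 + 0.2672×633.6 + 0.1469×710.7 = 352.3535 per 1 000.
Ratio = 400.5629 ÷ 352.3535 = 1.13682.

1.137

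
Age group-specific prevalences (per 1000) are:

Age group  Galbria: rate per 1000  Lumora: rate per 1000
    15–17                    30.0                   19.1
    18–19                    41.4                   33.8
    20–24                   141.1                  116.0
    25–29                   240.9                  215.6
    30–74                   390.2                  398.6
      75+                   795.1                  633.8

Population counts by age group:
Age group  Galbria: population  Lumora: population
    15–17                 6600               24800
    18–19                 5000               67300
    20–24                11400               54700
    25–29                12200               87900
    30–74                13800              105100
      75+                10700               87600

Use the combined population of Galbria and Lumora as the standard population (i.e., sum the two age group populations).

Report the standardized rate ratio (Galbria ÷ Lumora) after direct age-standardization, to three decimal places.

1.140

Combined standard total = 487100; weights = 0.0645, 0.1484, 0.1357, 0.2055, 0.2441, 0.2018.
Galbria: 0.0645×30.0 + 0.1484×41.4 + 0.1357×141.1 + 0.2055×240.9 + 0.2441×390.2 + 0.2018×795.1 = 332.4351 per 1000.
Lumora: 0.0645×19.1 + 0.1484×33.8 + 0.1357×116.0 + 0.2055×215.6 + 0.2441×398.6 + 0.2018×633.8 = 291.4981 per 1000.
Ratio = 332.4351 ÷ 291.4981 = 1.14044.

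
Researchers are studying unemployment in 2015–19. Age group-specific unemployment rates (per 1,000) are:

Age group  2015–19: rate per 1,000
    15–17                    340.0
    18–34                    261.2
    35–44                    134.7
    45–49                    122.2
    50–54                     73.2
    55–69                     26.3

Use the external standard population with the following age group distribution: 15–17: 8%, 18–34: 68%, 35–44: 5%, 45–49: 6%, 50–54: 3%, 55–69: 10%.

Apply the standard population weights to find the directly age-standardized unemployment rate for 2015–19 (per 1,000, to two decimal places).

223.71

Standard weights: 0.08, 0.68, 0.05, 0.06, 0.03, 0.10.
Standardized rate: 0.0800×340.0 + 0.6800×261.2 + 0.0500×134.7 + 0.0600×122.2 + 0.0300×73.2 + 0.1000×26.3 = 223.7090 per 1,000.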